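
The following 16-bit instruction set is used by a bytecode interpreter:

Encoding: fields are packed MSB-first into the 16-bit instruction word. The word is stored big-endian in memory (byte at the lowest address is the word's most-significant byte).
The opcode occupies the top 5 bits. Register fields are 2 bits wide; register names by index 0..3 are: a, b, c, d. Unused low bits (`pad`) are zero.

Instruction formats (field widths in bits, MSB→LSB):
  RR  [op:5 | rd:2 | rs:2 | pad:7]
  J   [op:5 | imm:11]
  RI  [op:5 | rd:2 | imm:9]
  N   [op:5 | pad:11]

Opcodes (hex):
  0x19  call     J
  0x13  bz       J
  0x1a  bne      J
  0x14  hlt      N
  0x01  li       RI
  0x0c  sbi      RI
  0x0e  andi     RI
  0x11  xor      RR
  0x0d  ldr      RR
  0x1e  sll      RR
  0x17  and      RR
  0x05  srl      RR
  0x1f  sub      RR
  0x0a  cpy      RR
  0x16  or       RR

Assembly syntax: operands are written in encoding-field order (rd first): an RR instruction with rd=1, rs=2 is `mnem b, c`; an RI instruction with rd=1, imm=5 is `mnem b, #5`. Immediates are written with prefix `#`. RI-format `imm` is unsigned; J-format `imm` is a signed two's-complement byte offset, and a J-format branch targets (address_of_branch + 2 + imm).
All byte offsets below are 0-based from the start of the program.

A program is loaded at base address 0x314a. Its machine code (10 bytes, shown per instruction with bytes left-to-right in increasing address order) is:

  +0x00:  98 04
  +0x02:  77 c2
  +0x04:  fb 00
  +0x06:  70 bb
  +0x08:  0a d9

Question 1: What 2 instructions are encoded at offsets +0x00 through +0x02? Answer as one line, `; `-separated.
off 0x00: read 98 04 as big → 0x9804
  top 5b → 0x13 → bz [J]
  imm@[10:0]=0x4 ⇒ #4
off 0x02: read 77 c2 as big → 0x77c2
  top 5b → 0xe → andi [RI]
  rd@[10:9]=0x3 ⇒ d
  imm@[8:0]=0x1c2 ⇒ #450

bz #4; andi d, #450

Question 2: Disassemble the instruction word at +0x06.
andi a, #187

@+06  big-endian(70 bb) = 0x70bb
  op=0x70bb>>11=0xe ⇒ andi (RI)
  rd@[10:9]=0x0 ⇒ a
  imm@[8:0]=0xbb ⇒ #187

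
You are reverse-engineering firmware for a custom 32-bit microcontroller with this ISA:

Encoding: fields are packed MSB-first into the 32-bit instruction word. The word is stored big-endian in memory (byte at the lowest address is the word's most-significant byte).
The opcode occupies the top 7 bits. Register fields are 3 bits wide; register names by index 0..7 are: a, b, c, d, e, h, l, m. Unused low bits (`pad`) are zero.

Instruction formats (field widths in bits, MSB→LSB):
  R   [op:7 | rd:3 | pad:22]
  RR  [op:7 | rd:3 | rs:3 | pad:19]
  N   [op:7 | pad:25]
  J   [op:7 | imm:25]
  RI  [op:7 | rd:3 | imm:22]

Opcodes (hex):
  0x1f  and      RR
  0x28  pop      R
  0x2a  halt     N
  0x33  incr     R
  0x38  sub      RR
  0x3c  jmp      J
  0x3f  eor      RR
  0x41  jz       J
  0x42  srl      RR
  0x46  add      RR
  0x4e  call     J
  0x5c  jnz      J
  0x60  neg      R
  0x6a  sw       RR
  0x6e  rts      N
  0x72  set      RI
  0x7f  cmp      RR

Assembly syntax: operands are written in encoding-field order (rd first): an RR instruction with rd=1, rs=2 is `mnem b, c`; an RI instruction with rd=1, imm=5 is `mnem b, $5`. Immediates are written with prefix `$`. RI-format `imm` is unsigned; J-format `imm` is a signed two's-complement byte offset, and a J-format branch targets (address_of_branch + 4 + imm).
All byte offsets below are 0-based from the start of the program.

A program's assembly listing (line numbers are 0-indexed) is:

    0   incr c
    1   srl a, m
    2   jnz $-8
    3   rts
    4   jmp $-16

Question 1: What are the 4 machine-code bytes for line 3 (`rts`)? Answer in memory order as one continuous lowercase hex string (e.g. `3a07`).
dc000000

3. rts fields op=0x6e:7|pad=0:25 → word dc000000h → dc 00 00 00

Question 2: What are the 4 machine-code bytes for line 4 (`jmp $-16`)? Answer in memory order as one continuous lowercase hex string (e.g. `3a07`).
4. jmp fields op=0x3c:7|imm=-16:25 → word 79fffff0h → 79 ff ff f0

79fffff0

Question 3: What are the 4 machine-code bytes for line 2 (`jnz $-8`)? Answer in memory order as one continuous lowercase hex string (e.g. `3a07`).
line 2 (jnz): pack op=0x5c:7|imm=-8:25 = 0xb9fffff8; big→ b9 ff ff f8

b9fffff8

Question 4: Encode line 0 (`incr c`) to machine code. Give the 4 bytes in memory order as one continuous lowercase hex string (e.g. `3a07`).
0. incr fields op=0x33:7|rd=2:3|pad=0:22 → word 66800000h → 66 80 00 00

66800000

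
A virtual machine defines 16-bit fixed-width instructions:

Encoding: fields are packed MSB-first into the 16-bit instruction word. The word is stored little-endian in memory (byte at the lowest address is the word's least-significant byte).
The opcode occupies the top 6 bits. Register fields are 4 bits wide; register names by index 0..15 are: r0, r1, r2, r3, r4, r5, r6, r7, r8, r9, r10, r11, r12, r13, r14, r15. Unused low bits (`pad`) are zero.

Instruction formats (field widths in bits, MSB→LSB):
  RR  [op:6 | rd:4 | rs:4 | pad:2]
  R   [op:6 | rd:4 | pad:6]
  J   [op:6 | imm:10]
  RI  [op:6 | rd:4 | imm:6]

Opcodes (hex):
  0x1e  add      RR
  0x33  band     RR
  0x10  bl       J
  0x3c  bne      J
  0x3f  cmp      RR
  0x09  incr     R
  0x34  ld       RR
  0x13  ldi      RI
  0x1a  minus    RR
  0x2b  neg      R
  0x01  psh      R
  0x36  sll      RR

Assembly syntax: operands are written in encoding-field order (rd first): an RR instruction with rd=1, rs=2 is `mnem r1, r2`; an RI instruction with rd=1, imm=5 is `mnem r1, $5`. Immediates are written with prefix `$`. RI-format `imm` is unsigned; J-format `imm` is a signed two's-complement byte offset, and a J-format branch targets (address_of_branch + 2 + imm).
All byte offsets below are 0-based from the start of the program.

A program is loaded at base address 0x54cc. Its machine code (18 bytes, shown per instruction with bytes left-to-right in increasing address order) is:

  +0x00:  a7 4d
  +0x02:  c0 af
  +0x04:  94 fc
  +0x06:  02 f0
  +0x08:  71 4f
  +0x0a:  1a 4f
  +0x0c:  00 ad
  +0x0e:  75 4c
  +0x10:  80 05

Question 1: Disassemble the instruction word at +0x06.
@+06  little-endian(02 f0) = 0xf002
  op=0xf002>>10=0x3c ⇒ bne (J)
  imm: (w>>0)&0x3ff=0x2 → $2

bne $2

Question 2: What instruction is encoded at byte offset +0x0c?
off 0x0c: read 00 ad as little → 0xad00
  opcode bits[15:10]=0x2b: neg/R
  [9:6] rd=4 = r4

neg r4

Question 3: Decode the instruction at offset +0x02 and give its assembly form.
neg r15

[02] c0 af → 0xafc0
  opcode bits[15:10]=0x2b: neg/R
  rd: (w>>6)&0xf=0xf → r15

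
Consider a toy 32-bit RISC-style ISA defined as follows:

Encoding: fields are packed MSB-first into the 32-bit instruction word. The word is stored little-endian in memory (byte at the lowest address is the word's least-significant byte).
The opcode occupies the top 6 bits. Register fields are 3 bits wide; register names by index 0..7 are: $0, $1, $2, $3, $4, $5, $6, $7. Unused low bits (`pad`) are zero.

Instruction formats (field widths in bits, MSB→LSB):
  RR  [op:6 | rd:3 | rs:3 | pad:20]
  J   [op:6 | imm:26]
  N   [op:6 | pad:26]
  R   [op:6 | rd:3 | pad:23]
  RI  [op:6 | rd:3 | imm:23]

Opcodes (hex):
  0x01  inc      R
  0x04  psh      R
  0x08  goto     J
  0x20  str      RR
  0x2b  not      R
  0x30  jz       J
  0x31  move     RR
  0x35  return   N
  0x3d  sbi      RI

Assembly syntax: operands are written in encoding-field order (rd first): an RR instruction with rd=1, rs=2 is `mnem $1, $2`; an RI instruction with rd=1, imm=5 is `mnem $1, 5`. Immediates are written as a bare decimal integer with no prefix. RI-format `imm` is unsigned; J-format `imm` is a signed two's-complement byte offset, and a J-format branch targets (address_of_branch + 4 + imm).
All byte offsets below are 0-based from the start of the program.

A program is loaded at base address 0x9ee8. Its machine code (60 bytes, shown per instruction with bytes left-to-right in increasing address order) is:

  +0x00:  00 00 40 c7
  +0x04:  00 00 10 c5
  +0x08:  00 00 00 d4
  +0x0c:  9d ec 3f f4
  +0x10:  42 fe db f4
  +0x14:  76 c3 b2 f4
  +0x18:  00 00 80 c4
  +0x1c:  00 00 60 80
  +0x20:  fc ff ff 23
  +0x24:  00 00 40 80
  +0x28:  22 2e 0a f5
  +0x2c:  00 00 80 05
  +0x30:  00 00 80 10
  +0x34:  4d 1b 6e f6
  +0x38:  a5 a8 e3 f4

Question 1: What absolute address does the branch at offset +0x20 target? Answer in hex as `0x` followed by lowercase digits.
0x9f08

[20] fc ff ff 23 → 0x23fffffc
  op=0x23fffffc>>26=0x8 ⇒ goto (J)
  imm@[25:0]=0x3fffffc (s26→-4) ⇒ -4
  target = base 0x9ee8 + off 0x20 + 4 + imm -4 = 0x9f08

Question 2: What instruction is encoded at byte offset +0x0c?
off 0x0c: read 9d ec 3f f4 as little → 0xf43fec9d
  opcode bits[31:26]=0x3d: sbi/RI
  [25:23] rd=0 = $0
  [22:0] imm=4189341 = 4189341

sbi $0, 4189341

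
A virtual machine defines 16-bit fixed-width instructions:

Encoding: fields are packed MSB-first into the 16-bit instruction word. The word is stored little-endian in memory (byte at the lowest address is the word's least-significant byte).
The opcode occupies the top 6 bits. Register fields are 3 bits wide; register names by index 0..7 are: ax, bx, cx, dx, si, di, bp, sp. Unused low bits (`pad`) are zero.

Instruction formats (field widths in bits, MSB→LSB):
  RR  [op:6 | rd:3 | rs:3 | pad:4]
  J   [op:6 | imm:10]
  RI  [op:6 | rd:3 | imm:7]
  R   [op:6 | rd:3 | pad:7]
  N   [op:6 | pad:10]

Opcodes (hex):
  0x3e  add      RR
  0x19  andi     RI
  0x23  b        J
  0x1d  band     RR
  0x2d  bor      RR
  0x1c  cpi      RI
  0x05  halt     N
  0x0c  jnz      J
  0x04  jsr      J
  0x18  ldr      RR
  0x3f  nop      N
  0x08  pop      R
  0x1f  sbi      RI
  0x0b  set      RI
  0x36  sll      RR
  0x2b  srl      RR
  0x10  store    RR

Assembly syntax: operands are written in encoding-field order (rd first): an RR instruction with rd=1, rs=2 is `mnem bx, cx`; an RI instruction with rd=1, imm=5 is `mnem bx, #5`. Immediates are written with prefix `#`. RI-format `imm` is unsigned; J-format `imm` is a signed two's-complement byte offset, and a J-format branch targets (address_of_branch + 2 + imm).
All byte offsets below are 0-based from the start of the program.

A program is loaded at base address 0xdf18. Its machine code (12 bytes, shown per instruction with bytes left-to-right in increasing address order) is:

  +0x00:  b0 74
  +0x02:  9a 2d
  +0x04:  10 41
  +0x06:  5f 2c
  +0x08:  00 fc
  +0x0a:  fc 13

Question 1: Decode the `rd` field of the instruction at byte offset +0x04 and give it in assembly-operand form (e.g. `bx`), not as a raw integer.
cx

off 0x04: read 10 41 as little → 0x4110
  op=0x4110>>10=0x10 ⇒ store (RR)
  rd@[9:7]=0x2 ⇒ cx
  rs@[6:4]=0x1 ⇒ bx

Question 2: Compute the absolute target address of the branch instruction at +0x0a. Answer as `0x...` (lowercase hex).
0xdf20

[0a] fc 13 → 0x13fc
  opcode bits[15:10]=0x4: jsr/J
  imm@[9:0]=0x3fc (s10→-4) ⇒ #-4
  target = base 0xdf18 + off 0x0a + 2 + imm -4 = 0xdf20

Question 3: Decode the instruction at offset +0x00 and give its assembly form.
band bx, dx

@+00  little-endian(b0 74) = 0x74b0
  opcode bits[15:10]=0x1d: band/RR
  rd: (w>>7)&0x7=0x1 → bx
  rs: (w>>4)&0x7=0x3 → dx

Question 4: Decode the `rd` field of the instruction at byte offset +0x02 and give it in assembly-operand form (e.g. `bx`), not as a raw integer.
dx

[02] 9a 2d → 0x2d9a
  top 6b → 0xb → set [RI]
  [9:7] rd=3 = dx
  [6:0] imm=26 = #26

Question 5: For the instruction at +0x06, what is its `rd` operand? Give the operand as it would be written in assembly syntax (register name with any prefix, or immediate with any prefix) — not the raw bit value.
ax

+0x06: 5f 2c ⇒ word 0x2c5f (little)
  opcode bits[15:10]=0xb: set/RI
  [9:7] rd=0 = ax
  [6:0] imm=95 = #95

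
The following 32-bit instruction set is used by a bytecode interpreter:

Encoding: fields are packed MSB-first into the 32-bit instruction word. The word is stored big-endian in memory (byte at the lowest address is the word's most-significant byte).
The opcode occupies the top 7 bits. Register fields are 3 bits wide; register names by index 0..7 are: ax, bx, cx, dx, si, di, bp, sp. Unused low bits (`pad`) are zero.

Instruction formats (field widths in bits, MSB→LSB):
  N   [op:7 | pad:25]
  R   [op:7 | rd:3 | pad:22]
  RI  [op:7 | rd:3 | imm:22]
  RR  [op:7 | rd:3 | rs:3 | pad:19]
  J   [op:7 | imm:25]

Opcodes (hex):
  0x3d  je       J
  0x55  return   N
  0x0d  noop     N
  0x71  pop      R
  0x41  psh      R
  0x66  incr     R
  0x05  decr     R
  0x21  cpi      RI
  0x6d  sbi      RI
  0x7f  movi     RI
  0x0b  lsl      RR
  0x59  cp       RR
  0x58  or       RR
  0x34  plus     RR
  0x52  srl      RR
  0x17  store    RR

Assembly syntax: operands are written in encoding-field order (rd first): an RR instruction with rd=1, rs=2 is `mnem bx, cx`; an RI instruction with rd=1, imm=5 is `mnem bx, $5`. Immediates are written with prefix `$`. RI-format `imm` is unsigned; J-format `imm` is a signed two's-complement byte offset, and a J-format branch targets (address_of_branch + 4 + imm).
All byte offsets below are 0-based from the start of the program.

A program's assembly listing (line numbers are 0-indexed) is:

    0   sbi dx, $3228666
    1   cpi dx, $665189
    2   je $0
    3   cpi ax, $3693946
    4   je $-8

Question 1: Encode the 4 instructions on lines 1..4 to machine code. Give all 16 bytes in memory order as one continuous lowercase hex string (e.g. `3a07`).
L1: cpi op=0x21:7|rd=3:3|imm=665189:22 ⇒ 0x42ca2665 ⇒ big 42 ca 26 65
L2: je op=0x3d:7|imm=0:25 ⇒ 0x7a000000 ⇒ big 7a 00 00 00
L3: cpi op=0x21:7|rd=0:3|imm=3693946:22 ⇒ 0x42385d7a ⇒ big 42 38 5d 7a
L4: je op=0x3d:7|imm=-8:25 ⇒ 0x7bfffff8 ⇒ big 7b ff ff f8

42ca26657a00000042385d7a7bfffff8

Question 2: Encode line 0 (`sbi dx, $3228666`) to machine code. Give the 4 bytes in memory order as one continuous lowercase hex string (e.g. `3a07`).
daf143fa

line 0 (sbi): pack op=0x6d:7|rd=3:3|imm=3228666:22 = 0xdaf143fa; big→ da f1 43 fa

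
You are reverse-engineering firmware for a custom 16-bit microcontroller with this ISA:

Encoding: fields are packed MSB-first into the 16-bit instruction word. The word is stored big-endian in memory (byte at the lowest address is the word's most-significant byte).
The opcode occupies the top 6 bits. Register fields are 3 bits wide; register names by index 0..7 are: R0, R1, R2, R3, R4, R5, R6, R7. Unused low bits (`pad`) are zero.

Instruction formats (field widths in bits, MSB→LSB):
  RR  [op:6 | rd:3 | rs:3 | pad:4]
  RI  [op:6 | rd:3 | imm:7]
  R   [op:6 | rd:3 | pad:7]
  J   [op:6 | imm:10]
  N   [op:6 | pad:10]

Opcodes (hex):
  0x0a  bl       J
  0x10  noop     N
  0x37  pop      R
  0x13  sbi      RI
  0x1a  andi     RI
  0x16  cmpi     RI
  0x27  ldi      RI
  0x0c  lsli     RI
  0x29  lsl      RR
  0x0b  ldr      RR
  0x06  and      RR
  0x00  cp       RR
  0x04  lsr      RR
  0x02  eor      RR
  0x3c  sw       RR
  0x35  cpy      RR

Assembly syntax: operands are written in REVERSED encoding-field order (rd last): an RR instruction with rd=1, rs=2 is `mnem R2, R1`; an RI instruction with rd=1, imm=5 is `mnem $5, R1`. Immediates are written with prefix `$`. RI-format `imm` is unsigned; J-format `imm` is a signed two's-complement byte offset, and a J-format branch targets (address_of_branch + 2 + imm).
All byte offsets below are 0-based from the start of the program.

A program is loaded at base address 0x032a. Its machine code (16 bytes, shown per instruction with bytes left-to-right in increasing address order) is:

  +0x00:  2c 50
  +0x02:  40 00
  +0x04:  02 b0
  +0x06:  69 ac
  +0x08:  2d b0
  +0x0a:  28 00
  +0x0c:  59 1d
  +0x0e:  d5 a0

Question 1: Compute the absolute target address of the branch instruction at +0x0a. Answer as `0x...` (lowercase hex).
off 0x0a: read 28 00 as big → 0x2800
  op=0x2800>>10=0xa ⇒ bl (J)
  [9:0] imm=0 = $0
  target = base 0x032a + off 0x0a + 2 + imm 0 = 0x0336

0x0336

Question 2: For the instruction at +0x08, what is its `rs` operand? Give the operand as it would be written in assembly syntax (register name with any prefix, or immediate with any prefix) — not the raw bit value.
R3

@+08  big-endian(2d b0) = 0x2db0
  opcode bits[15:10]=0xb: ldr/RR
  [9:7] rd=3 = R3
  [6:4] rs=3 = R3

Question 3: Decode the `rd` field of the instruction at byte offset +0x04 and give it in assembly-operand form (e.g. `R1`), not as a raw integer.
R5

off 0x04: read 02 b0 as big → 0x02b0
  op=0x02b0>>10=0x0 ⇒ cp (RR)
  rd@[9:7]=0x5 ⇒ R5
  rs@[6:4]=0x3 ⇒ R3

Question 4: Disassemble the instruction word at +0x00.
ldr R5, R0

@+00  big-endian(2c 50) = 0x2c50
  op=0x2c50>>10=0xb ⇒ ldr (RR)
  rd@[9:7]=0x0 ⇒ R0
  rs@[6:4]=0x5 ⇒ R5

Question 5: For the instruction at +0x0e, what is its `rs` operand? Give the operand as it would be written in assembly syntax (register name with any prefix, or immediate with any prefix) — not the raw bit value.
+0x0e: d5 a0 ⇒ word 0xd5a0 (big)
  opcode bits[15:10]=0x35: cpy/RR
  rd@[9:7]=0x3 ⇒ R3
  rs@[6:4]=0x2 ⇒ R2

R2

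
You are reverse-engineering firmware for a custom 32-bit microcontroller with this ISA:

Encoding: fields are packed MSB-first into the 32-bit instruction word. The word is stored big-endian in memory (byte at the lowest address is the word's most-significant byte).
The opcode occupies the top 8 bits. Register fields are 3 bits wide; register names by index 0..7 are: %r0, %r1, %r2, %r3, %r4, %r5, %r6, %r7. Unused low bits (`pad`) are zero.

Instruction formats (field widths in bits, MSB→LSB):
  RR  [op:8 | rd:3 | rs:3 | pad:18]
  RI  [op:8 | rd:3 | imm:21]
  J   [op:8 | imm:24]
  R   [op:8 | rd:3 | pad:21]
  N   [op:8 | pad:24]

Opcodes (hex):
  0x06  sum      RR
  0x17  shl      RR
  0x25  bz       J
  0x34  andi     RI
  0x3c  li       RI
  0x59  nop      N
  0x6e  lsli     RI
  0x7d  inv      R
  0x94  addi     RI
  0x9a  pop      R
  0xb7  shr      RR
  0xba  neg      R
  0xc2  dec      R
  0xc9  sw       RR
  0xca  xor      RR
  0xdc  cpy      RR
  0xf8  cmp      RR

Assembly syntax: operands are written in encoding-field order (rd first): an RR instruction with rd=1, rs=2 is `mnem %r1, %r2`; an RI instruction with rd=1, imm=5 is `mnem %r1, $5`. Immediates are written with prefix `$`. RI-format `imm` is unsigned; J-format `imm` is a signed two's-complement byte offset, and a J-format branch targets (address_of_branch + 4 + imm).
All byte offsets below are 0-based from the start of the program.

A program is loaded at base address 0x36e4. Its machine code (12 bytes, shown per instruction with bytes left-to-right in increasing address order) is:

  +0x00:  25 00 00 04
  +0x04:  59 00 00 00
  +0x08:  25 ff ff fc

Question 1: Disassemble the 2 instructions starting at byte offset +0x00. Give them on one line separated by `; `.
@+00  big-endian(25 00 00 04) = 0x25000004
  opcode bits[31:24]=0x25: bz/J
  imm@[23:0]=0x4 ⇒ $4
@+04  big-endian(59 00 00 00) = 0x59000000
  opcode bits[31:24]=0x59: nop/N

bz $4; nop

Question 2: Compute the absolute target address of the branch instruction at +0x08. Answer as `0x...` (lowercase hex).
0x36ec

[08] 25 ff ff fc → 0x25fffffc
  op=0x25fffffc>>24=0x25 ⇒ bz (J)
  imm: (w>>0)&0xffffff=0xfffffc (s24→-4) → $-4
  target = base 0x36e4 + off 0x08 + 4 + imm -4 = 0x36ec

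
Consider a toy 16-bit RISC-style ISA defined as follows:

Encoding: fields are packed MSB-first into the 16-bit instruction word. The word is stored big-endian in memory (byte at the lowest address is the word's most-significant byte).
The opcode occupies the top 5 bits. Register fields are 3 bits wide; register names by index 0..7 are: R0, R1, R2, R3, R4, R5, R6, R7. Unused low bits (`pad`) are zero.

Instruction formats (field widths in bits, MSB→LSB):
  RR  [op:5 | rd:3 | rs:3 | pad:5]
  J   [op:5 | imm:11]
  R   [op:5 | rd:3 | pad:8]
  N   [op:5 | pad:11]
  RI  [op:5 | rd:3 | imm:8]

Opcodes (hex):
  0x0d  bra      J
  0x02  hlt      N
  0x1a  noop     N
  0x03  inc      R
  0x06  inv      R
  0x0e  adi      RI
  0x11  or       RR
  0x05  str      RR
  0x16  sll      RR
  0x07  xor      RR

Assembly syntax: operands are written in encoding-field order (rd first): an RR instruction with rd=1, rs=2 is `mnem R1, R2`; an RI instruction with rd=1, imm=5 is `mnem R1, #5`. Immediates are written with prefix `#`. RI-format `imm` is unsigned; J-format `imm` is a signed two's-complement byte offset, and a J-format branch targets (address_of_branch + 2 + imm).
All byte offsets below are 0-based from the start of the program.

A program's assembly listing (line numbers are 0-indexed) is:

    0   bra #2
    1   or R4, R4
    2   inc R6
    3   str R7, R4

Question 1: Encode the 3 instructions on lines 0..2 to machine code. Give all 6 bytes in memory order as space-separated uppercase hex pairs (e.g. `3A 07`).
0. bra fields op=0xd:5|imm=2:11 → word 6802h → 68 02
1. or fields op=0x11:5|rd=4:3|rs=4:3|pad=0:5 → word 8c80h → 8c 80
2. inc fields op=0x3:5|rd=6:3|pad=0:8 → word 1e00h → 1e 00

68 02 8C 80 1E 00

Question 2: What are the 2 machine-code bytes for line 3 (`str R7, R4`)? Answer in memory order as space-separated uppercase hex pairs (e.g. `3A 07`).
3. str fields op=0x5:5|rd=7:3|rs=4:3|pad=0:5 → word 2f80h → 2f 80

2F 80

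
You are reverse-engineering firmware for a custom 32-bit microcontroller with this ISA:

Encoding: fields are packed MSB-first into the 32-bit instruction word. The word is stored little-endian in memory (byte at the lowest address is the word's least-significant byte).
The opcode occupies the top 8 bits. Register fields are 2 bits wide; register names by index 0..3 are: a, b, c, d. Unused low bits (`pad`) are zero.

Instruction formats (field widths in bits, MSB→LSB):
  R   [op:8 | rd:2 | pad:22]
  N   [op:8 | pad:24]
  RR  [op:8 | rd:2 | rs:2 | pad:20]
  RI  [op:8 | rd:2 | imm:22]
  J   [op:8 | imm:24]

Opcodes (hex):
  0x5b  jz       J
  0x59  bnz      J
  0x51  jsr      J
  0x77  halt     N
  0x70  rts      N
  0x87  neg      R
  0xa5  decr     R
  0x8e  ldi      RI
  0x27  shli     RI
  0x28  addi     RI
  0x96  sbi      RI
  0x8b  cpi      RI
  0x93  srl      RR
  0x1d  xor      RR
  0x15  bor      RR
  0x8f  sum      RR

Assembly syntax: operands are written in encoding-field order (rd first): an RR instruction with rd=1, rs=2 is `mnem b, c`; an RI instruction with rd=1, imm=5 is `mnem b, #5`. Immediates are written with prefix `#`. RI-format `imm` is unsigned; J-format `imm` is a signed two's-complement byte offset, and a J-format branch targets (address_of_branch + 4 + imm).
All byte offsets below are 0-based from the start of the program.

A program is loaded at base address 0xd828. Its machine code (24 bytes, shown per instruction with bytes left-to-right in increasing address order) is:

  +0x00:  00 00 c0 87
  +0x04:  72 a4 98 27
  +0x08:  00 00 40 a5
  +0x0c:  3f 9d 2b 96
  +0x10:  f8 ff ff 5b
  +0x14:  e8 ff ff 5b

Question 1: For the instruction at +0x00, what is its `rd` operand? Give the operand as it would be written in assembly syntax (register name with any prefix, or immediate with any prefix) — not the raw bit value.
d

off 0x00: read 00 00 c0 87 as little → 0x87c00000
  opcode bits[31:24]=0x87: neg/R
  [23:22] rd=3 = d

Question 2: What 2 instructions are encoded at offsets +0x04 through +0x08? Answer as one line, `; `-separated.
off 0x04: read 72 a4 98 27 as little → 0x2798a472
  opcode bits[31:24]=0x27: shli/RI
  [23:22] rd=2 = c
  [21:0] imm=1614962 = #1614962
off 0x08: read 00 00 40 a5 as little → 0xa5400000
  opcode bits[31:24]=0xa5: decr/R
  [23:22] rd=1 = b

shli c, #1614962; decr b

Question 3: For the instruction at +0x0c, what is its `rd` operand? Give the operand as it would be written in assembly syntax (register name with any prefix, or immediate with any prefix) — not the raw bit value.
@+0c  little-endian(3f 9d 2b 96) = 0x962b9d3f
  opcode bits[31:24]=0x96: sbi/RI
  [23:22] rd=0 = a
  [21:0] imm=2858303 = #2858303

a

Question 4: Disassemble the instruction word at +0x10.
jz #-8

+0x10: f8 ff ff 5b ⇒ word 0x5bfffff8 (little)
  opcode bits[31:24]=0x5b: jz/J
  imm: (w>>0)&0xffffff=0xfffff8 (s24→-8) → #-8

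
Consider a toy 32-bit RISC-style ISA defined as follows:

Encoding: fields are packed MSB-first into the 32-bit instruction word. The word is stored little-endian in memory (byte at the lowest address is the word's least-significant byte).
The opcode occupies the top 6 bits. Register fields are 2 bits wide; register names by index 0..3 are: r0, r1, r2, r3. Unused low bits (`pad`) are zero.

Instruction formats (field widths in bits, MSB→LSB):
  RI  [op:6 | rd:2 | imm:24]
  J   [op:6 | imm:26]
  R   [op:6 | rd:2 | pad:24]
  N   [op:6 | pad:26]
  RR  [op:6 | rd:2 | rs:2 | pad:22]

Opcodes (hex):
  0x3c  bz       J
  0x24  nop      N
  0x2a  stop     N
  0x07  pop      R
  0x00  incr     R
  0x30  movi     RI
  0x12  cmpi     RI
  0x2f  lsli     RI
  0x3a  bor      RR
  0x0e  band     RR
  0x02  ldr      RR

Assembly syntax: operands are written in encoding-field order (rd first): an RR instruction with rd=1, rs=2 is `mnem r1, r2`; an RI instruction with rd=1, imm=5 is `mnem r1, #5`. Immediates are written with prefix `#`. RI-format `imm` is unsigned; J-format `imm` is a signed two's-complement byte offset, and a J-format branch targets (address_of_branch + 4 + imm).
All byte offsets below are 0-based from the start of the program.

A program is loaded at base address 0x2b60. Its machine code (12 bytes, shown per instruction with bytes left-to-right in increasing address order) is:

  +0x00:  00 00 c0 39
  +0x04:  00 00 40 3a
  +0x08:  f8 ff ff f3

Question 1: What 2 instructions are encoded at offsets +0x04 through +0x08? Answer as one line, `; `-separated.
band r2, r1; bz #-8

@+04  little-endian(00 00 40 3a) = 0x3a400000
  top 6b → 0xe → band [RR]
  rd: (w>>24)&0x3=0x2 → r2
  rs: (w>>22)&0x3=0x1 → r1
@+08  little-endian(f8 ff ff f3) = 0xf3fffff8
  top 6b → 0x3c → bz [J]
  imm: (w>>0)&0x3ffffff=0x3fffff8 (s26→-8) → #-8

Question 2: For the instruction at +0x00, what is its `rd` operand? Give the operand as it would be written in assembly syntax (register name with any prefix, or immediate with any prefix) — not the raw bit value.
+0x00: 00 00 c0 39 ⇒ word 0x39c00000 (little)
  op=0x39c00000>>26=0xe ⇒ band (RR)
  rd@[25:24]=0x1 ⇒ r1
  rs@[23:22]=0x3 ⇒ r3

r1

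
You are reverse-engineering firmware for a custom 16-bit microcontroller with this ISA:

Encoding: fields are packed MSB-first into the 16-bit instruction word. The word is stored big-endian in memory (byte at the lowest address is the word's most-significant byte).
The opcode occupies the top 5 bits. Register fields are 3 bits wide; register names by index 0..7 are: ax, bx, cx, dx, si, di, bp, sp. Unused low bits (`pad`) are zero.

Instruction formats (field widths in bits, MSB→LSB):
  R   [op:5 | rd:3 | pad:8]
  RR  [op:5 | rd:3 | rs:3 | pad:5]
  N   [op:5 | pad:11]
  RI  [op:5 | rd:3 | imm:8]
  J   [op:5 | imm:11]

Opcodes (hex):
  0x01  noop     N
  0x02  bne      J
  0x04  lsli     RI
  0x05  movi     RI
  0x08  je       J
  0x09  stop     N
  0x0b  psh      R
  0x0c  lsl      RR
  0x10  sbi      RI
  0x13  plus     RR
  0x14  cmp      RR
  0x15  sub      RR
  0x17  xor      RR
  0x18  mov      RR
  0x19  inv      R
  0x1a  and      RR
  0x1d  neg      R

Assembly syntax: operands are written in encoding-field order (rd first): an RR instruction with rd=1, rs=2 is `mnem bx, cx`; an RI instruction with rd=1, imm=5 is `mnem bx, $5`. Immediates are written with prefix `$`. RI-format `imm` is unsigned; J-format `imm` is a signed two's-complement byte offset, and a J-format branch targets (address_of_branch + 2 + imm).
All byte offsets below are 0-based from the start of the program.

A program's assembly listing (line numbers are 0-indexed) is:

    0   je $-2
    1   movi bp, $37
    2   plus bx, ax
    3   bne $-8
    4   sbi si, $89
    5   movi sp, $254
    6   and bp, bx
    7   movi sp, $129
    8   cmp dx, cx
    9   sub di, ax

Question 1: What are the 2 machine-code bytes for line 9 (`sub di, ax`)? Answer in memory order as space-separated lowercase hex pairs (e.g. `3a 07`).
ad 00

line 9 (sub): pack op=0x15:5|rd=5:3|rs=0:3|pad=0:5 = 0xad00; big→ ad 00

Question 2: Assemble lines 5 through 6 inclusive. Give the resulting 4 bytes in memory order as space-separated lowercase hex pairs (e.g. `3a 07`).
2f fe d6 20

L5: movi op=0x5:5|rd=7:3|imm=254:8 ⇒ 0x2ffe ⇒ big 2f fe
L6: and op=0x1a:5|rd=6:3|rs=1:3|pad=0:5 ⇒ 0xd620 ⇒ big d6 20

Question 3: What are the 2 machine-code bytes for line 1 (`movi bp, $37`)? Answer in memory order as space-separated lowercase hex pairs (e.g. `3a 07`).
line 1 (movi): pack op=0x5:5|rd=6:3|imm=37:8 = 0x2e25; big→ 2e 25

2e 25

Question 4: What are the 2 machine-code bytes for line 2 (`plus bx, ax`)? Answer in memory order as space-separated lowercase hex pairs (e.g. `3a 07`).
2. plus fields op=0x13:5|rd=1:3|rs=0:3|pad=0:5 → word 9900h → 99 00

99 00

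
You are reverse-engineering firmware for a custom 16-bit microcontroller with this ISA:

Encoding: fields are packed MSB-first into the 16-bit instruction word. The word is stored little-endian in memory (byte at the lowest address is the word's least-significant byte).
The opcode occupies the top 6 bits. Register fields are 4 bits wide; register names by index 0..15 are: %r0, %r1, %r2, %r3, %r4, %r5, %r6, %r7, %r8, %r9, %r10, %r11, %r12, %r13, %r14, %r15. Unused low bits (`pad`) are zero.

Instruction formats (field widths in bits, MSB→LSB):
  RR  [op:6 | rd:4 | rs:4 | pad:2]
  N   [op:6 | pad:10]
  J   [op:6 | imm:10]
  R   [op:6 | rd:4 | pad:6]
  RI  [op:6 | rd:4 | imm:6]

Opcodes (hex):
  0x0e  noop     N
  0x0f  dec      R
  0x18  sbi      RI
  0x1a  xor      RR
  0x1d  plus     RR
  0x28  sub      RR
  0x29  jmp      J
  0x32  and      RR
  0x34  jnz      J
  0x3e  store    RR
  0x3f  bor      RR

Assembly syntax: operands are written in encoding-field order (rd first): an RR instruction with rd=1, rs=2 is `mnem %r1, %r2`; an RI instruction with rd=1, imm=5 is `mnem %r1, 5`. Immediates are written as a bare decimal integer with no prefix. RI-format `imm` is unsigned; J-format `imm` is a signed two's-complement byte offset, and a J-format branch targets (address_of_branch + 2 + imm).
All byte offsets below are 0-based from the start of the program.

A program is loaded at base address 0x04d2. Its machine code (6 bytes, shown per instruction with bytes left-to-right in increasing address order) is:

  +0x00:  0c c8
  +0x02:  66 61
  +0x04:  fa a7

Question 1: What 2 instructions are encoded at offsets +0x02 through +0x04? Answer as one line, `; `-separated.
@+02  little-endian(66 61) = 0x6166
  op=0x6166>>10=0x18 ⇒ sbi (RI)
  rd: (w>>6)&0xf=0x5 → %r5
  imm: (w>>0)&0x3f=0x26 → 38
@+04  little-endian(fa a7) = 0xa7fa
  op=0xa7fa>>10=0x29 ⇒ jmp (J)
  imm: (w>>0)&0x3ff=0x3fa (s10→-6) → -6

sbi %r5, 38; jmp -6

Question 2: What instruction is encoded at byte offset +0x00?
and %r0, %r3

@+00  little-endian(0c c8) = 0xc80c
  top 6b → 0x32 → and [RR]
  rd@[9:6]=0x0 ⇒ %r0
  rs@[5:2]=0x3 ⇒ %r3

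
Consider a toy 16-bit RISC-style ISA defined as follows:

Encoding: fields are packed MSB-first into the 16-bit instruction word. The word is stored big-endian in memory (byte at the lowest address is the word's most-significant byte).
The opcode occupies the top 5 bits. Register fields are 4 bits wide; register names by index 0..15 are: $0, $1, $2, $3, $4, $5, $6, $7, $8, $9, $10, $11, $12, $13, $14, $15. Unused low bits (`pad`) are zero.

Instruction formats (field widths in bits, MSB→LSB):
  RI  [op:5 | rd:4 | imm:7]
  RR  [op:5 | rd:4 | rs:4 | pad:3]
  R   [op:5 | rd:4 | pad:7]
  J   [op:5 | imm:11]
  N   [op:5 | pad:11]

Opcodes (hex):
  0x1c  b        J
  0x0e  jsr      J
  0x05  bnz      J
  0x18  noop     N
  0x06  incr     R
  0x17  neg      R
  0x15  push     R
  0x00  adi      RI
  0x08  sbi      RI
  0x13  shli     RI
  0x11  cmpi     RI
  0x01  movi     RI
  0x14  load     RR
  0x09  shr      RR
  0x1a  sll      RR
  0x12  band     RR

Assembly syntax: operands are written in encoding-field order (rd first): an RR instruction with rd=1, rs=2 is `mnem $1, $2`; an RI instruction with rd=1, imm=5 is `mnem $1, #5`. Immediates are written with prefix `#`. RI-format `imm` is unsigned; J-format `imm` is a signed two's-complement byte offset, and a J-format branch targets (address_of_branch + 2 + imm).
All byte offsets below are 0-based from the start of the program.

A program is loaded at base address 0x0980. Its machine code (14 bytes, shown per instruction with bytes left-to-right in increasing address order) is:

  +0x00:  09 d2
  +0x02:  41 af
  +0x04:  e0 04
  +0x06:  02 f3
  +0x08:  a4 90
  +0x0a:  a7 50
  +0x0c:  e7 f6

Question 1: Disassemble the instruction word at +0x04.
off 0x04: read e0 04 as big → 0xe004
  op=0xe004>>11=0x1c ⇒ b (J)
  imm@[10:0]=0x4 ⇒ #4

b #4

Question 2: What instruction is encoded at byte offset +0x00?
movi $3, #82

[00] 09 d2 → 0x09d2
  opcode bits[15:11]=0x1: movi/RI
  rd: (w>>7)&0xf=0x3 → $3
  imm: (w>>0)&0x7f=0x52 → #82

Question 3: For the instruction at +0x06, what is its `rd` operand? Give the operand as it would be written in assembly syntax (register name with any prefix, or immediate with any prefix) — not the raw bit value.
$5

+0x06: 02 f3 ⇒ word 0x02f3 (big)
  opcode bits[15:11]=0x0: adi/RI
  rd@[10:7]=0x5 ⇒ $5
  imm@[6:0]=0x73 ⇒ #115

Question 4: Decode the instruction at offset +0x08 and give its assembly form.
+0x08: a4 90 ⇒ word 0xa490 (big)
  opcode bits[15:11]=0x14: load/RR
  rd@[10:7]=0x9 ⇒ $9
  rs@[6:3]=0x2 ⇒ $2

load $9, $2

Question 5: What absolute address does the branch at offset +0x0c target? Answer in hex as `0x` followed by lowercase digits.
@+0c  big-endian(e7 f6) = 0xe7f6
  op=0xe7f6>>11=0x1c ⇒ b (J)
  imm@[10:0]=0x7f6 (s11→-10) ⇒ #-10
  target = base 0x0980 + off 0x0c + 2 + imm -10 = 0x0984

0x0984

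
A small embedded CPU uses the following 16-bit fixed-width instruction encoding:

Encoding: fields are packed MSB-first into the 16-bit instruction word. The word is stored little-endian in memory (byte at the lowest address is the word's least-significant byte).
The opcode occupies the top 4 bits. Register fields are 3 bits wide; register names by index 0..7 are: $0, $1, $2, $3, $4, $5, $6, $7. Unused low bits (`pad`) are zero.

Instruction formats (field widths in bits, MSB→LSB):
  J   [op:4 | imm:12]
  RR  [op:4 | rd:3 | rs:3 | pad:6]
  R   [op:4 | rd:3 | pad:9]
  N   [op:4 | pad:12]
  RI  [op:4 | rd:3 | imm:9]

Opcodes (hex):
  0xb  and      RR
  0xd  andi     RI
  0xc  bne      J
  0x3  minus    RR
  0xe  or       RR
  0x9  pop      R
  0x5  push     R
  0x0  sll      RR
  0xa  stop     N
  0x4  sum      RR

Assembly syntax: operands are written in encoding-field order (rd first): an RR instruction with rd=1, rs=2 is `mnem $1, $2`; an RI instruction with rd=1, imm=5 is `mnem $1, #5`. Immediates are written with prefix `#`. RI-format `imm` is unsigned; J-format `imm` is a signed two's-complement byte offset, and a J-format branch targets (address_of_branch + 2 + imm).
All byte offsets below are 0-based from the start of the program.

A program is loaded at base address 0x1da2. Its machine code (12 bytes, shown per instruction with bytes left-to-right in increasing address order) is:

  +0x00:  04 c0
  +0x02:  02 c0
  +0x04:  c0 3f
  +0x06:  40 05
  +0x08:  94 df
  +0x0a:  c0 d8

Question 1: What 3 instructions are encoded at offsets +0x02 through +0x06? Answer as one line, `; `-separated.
bne #2; minus $7, $7; sll $2, $5

[02] 02 c0 → 0xc002
  top 4b → 0xc → bne [J]
  imm: (w>>0)&0xfff=0x2 → #2
[04] c0 3f → 0x3fc0
  top 4b → 0x3 → minus [RR]
  rd: (w>>9)&0x7=0x7 → $7
  rs: (w>>6)&0x7=0x7 → $7
[06] 40 05 → 0x0540
  top 4b → 0x0 → sll [RR]
  rd: (w>>9)&0x7=0x2 → $2
  rs: (w>>6)&0x7=0x5 → $5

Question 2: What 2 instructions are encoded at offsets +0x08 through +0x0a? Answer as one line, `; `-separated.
andi $7, #404; andi $4, #192

@+08  little-endian(94 df) = 0xdf94
  op=0xdf94>>12=0xd ⇒ andi (RI)
  rd@[11:9]=0x7 ⇒ $7
  imm@[8:0]=0x194 ⇒ #404
@+0a  little-endian(c0 d8) = 0xd8c0
  op=0xd8c0>>12=0xd ⇒ andi (RI)
  rd@[11:9]=0x4 ⇒ $4
  imm@[8:0]=0xc0 ⇒ #192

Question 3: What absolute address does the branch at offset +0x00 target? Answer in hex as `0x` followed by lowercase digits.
0x1da8

+0x00: 04 c0 ⇒ word 0xc004 (little)
  top 4b → 0xc → bne [J]
  imm@[11:0]=0x4 ⇒ #4
  target = base 0x1da2 + off 0x00 + 2 + imm 4 = 0x1da8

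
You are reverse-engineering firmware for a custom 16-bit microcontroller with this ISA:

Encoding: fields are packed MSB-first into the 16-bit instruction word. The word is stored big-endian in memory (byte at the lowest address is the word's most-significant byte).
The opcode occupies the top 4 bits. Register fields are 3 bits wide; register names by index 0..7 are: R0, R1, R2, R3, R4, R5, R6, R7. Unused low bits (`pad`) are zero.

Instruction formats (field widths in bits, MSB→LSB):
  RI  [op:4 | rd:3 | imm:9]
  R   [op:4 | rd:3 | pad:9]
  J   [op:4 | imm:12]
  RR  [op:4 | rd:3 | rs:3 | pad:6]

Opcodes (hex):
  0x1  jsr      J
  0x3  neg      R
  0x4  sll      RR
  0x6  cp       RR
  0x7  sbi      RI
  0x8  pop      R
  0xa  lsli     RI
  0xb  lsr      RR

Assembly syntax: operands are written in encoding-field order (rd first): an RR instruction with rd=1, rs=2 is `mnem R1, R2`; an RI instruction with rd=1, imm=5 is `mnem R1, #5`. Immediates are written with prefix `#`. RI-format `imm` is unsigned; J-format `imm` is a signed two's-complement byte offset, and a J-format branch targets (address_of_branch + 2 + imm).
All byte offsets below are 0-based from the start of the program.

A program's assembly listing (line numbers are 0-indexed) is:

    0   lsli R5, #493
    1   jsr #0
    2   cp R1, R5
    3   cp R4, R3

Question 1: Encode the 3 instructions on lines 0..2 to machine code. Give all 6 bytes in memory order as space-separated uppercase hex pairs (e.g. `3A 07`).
AB ED 10 00 63 40

line 0 (lsli): pack op=0xa:4|rd=5:3|imm=493:9 = 0xabed; big→ ab ed
line 1 (jsr): pack op=0x1:4|imm=0:12 = 0x1000; big→ 10 00
line 2 (cp): pack op=0x6:4|rd=1:3|rs=5:3|pad=0:6 = 0x6340; big→ 63 40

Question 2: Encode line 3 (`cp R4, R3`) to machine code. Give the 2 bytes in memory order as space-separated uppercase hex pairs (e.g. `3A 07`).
68 C0

line 3 (cp): pack op=0x6:4|rd=4:3|rs=3:3|pad=0:6 = 0x68c0; big→ 68 c0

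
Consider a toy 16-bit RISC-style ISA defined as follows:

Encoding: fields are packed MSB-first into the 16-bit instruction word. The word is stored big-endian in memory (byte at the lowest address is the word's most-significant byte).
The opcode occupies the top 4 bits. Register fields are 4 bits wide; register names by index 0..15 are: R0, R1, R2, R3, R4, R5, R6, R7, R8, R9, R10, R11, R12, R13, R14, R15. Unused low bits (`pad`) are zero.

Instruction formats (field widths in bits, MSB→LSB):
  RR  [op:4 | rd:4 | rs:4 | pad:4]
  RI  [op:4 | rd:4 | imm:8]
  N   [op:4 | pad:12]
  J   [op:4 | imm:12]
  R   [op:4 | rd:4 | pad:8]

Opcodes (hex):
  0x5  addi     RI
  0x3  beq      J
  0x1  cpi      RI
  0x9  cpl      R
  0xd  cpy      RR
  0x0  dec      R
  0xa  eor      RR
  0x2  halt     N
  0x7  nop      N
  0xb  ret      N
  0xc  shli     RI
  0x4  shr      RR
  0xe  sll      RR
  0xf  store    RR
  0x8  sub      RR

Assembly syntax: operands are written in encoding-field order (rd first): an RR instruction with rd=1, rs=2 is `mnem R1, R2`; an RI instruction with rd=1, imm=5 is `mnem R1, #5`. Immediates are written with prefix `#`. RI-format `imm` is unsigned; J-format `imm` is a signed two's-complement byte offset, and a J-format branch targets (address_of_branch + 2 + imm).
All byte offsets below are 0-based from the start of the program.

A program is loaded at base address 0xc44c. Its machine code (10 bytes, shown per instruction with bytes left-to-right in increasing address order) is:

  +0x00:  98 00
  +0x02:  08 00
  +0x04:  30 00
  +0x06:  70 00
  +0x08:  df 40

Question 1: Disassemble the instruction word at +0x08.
cpy R15, R4

+0x08: df 40 ⇒ word 0xdf40 (big)
  opcode bits[15:12]=0xd: cpy/RR
  [11:8] rd=15 = R15
  [7:4] rs=4 = R4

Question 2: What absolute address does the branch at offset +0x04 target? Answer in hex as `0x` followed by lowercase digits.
[04] 30 00 → 0x3000
  opcode bits[15:12]=0x3: beq/J
  [11:0] imm=0 = #0
  target = base 0xc44c + off 0x04 + 2 + imm 0 = 0xc452

0xc452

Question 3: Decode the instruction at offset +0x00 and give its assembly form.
cpl R8

+0x00: 98 00 ⇒ word 0x9800 (big)
  opcode bits[15:12]=0x9: cpl/R
  rd@[11:8]=0x8 ⇒ R8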